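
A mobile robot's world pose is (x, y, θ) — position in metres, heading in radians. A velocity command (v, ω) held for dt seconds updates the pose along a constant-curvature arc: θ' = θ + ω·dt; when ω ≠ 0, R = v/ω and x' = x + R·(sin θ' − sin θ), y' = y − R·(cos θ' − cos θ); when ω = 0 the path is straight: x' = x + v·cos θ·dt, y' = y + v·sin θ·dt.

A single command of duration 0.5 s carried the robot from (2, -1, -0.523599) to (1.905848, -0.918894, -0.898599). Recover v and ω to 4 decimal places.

v = -0.2500, ω = -0.7500

Δθ = -0.898599 − -0.523599 = -0.375000
ω = Δθ/dt = -0.375000/0.5 = -0.7500
R = Δx/(sin θ' − sin θ) = 0.3333
v = R·ω = 0.3333·-0.7500 = -0.2500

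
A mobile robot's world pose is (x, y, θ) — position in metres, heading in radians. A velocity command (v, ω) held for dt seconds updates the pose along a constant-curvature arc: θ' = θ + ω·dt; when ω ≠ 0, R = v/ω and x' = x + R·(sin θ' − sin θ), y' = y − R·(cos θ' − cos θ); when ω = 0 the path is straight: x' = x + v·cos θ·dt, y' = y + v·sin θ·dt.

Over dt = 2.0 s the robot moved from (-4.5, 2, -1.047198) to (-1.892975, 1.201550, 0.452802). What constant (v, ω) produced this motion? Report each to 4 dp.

Δθ = 0.452802 − -1.047198 = 1.500000
ω = Δθ/dt = 1.500000/2.0 = 0.7500
R = Δx/(sin θ' − sin θ) = 2.0000
v = R·ω = 2.0000·0.7500 = 1.5000

v = 1.5000, ω = 0.7500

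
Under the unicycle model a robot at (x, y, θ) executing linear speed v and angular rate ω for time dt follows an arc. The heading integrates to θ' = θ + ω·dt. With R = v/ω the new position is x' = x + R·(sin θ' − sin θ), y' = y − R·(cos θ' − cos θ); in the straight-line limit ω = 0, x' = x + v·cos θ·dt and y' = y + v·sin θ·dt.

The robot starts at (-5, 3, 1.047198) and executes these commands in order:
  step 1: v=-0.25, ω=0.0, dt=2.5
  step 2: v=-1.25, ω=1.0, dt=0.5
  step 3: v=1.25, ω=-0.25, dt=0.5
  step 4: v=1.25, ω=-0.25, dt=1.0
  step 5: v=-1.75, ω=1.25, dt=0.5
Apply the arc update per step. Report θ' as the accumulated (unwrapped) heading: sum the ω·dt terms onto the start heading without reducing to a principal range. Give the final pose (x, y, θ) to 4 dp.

(-5.1631, 2.8282, 1.7972)

step 1: θ'=1.0472 (straight) → pose (-5.3125, 2.4587, 1.0472)
step 2: θ'=1.5472 (R=-1.2500) → pose (-5.4796, 1.8632, 1.5472)
step 3: θ'=1.4222 (R=-5.0000) → pose (-5.4259, 2.4855, 1.4222)
step 4: θ'=1.1722 (R=-5.0000) → pose (-5.0890, 3.6859, 1.1722)
step 5: θ'=1.7972 (R=-1.4000) → pose (-5.1631, 2.8282, 1.7972)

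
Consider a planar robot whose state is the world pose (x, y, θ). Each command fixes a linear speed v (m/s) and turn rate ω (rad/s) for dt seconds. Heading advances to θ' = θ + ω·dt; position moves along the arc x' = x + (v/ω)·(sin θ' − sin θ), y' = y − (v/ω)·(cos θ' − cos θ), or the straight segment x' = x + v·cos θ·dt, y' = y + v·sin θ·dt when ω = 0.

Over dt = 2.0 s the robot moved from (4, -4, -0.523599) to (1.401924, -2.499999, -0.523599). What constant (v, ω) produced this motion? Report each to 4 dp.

v = -1.5000, ω = 0.0000

Δθ = -0.523599 − -0.523599 = 0.000000
ω = Δθ/dt = 0.000000/2.0 = 0.0000
ω = 0 → v = (Δx·cos θ + Δy·sin θ)/dt = -1.5000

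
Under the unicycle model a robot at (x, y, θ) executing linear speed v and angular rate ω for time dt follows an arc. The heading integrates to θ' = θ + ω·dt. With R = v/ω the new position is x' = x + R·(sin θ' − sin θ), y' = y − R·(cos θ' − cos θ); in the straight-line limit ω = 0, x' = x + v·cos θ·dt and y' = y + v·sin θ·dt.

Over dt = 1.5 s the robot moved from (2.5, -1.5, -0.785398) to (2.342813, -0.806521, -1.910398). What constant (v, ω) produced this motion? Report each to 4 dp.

v = -0.5000, ω = -0.7500

Δθ = -1.910398 − -0.785398 = -1.125000
ω = Δθ/dt = -1.125000/1.5 = -0.7500
R = −Δy/(cos θ' − cos θ) = 0.6667
v = R·ω = 0.6667·-0.7500 = -0.5000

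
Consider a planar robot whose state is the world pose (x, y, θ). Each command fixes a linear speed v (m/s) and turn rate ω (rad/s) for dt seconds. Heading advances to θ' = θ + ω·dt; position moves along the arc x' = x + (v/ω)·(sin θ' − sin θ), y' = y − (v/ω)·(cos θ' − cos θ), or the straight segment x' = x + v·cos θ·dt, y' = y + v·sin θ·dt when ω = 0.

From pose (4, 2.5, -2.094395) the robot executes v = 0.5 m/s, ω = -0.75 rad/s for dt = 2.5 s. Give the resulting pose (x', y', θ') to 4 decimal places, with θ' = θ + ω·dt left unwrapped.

(2.9317, 2.3823, -3.9694)

θ' = -2.0944 + -0.75·2.5 = -3.9694
R = v/ω = 0.5/-0.75 = -0.6667
x' = 4 + -0.6667·(sin -3.9694 − sin -2.0944) = 2.9317
y' = 2.5 − -0.6667·(cos -3.9694 − cos -2.0944) = 2.3823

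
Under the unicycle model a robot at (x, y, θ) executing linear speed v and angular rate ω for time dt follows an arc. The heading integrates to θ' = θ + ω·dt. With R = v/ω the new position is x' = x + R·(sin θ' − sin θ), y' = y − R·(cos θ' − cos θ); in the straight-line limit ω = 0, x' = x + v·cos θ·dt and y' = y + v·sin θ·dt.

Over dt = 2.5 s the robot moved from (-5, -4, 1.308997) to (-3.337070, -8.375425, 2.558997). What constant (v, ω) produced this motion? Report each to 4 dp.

Δθ = 2.558997 − 1.308997 = 1.250000
ω = Δθ/dt = 1.250000/2.5 = 0.5000
R = −Δy/(cos θ' − cos θ) = -4.0000
v = R·ω = -4.0000·0.5000 = -2.0000

v = -2.0000, ω = 0.5000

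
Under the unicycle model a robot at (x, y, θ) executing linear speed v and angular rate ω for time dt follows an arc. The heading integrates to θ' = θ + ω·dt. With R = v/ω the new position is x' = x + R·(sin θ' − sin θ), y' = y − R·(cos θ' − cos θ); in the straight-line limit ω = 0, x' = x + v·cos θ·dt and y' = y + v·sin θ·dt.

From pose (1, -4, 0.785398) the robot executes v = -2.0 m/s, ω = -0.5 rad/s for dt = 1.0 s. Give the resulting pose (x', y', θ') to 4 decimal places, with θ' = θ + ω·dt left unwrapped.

(-0.7023, -5.0098, 0.2854)

θ' = 0.7854 + -0.5·1.0 = 0.2854
R = v/ω = -2.0/-0.5 = 4.0000
x' = 1 + 4.0000·(sin 0.2854 − sin 0.7854) = -0.7023
y' = -4 − 4.0000·(cos 0.2854 − cos 0.7854) = -5.0098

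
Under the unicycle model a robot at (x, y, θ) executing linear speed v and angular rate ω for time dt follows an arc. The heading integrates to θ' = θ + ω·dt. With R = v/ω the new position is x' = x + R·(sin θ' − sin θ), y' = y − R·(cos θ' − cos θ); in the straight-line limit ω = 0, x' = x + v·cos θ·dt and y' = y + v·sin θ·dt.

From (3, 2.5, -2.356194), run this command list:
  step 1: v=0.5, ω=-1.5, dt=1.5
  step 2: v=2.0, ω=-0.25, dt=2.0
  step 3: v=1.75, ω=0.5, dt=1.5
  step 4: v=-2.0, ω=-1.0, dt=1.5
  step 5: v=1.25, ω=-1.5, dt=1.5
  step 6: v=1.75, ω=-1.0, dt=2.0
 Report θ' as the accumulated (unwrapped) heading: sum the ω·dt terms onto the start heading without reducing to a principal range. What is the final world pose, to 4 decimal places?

step 1: θ'=-4.6062 (R=-0.3333) → pose (2.4328, 2.7004, -4.6062)
step 2: θ'=-5.1062 (R=-8.0000) → pose (3.0001, 6.6180, -5.1062)
step 3: θ'=-4.3562 (R=3.5000) → pose (3.0483, 9.1814, -4.3562)
step 4: θ'=-5.8562 (R=2.0000) → pose (2.0021, 6.6636, -5.8562)
step 5: θ'=-8.1062 (R=-0.8333) → pose (3.1542, 5.6971, -8.1062)
step 6: θ'=-10.1062 (R=-1.7500) → pose (0.3573, 4.7746, -10.1062)

(0.3573, 4.7746, -10.1062)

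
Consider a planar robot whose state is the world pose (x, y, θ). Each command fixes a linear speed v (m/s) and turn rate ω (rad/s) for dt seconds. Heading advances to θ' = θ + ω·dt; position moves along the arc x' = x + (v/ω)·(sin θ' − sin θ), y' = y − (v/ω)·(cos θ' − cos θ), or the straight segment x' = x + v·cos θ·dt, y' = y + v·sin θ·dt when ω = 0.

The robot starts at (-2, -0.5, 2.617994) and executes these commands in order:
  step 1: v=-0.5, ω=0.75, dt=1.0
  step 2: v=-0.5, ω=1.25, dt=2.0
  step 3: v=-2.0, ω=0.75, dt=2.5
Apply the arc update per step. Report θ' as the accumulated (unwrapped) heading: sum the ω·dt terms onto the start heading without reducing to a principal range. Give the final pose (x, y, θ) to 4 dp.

step 1: θ'=3.3680 (R=-0.6667) → pose (-1.5170, -0.5723, 3.3680)
step 2: θ'=5.8680 (R=-0.4000) → pose (-1.4455, 0.1835, 5.8680)
step 3: θ'=7.7430 (R=-2.6667) → pose (-5.1714, -1.9612, 7.7430)

(-5.1714, -1.9612, 7.7430)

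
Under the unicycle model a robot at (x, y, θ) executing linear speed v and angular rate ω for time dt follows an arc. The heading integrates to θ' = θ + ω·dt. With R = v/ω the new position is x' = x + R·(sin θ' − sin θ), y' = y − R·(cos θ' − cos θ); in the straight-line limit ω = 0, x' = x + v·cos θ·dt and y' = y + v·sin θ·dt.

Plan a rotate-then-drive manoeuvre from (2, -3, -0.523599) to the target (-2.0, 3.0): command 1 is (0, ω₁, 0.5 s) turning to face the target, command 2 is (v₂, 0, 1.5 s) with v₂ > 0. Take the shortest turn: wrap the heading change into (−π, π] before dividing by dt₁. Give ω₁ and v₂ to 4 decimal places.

heading to target = atan2(3−-3, -2−2) = 2.1588
Δθ = wrap(2.1588 − -0.5236) = 2.6824; ω₁ = Δθ/dt₁ = 5.3648
distance = √((-2−2)² + (3−-3)²) = 7.2111; v₂ = distance/dt₂ = 4.8074

ω₁ = 5.3648, v₂ = 4.8074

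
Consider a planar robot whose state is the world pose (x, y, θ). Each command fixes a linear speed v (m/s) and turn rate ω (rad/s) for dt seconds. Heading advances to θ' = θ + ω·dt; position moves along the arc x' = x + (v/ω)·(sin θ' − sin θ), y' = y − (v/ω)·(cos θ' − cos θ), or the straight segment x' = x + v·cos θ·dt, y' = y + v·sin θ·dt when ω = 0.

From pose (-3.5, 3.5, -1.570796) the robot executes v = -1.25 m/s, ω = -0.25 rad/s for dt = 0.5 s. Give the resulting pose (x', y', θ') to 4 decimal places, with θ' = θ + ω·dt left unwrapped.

θ' = -1.5708 + -0.25·0.5 = -1.6958
R = v/ω = -1.25/-0.25 = 5.0000
x' = -3.5 + 5.0000·(sin -1.6958 − sin -1.5708) = -3.4610
y' = 3.5 − 5.0000·(cos -1.6958 − cos -1.5708) = 4.1234

(-3.4610, 4.1234, -1.6958)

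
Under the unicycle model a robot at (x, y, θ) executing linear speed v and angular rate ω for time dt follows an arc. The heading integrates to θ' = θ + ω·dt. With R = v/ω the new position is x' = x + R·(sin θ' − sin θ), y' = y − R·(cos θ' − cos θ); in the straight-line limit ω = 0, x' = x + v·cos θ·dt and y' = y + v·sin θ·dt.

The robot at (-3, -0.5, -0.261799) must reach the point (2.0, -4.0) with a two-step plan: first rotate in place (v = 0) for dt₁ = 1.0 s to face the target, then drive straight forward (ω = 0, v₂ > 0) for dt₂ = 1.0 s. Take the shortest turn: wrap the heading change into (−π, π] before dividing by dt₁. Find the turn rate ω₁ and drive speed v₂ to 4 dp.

ω₁ = -0.3489, v₂ = 6.1033

heading to target = atan2(-4−-0.5, 2−-3) = -0.6107
Δθ = wrap(-0.6107 − -0.2618) = -0.3489; ω₁ = Δθ/dt₁ = -0.3489
distance = √((2−-3)² + (-4−-0.5)²) = 6.1033; v₂ = distance/dt₂ = 6.1033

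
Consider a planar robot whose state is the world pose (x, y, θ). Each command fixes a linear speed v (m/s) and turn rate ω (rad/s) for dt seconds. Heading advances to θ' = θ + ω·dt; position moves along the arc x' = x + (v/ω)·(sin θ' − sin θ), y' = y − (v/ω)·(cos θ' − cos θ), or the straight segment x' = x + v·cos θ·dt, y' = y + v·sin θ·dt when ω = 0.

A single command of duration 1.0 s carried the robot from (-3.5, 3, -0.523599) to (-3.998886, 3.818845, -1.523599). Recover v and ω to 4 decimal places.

Δθ = -1.523599 − -0.523599 = -1.000000
ω = Δθ/dt = -1.000000/1.0 = -1.0000
R = −Δy/(cos θ' − cos θ) = 1.0000
v = R·ω = 1.0000·-1.0000 = -1.0000

v = -1.0000, ω = -1.0000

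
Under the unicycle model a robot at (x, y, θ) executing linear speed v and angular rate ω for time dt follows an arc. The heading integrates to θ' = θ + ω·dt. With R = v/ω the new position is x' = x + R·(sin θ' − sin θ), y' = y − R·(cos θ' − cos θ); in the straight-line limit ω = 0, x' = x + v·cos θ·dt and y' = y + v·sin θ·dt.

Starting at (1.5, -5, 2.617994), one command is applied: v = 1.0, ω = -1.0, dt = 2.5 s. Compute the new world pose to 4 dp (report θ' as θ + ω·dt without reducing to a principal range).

(1.8823, -3.1409, 0.1180)

θ' = 2.6180 + -1.0·2.5 = 0.1180
R = v/ω = 1.0/-1.0 = -1.0000
x' = 1.5 + -1.0000·(sin 0.1180 − sin 2.6180) = 1.8823
y' = -5 − -1.0000·(cos 0.1180 − cos 2.6180) = -3.1409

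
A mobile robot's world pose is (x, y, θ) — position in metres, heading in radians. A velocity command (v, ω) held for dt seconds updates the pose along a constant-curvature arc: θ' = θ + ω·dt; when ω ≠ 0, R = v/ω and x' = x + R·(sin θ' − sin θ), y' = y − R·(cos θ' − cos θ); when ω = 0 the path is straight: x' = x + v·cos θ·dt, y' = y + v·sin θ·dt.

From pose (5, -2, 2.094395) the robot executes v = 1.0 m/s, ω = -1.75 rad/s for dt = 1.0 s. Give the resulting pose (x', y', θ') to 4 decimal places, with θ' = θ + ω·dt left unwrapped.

(5.3019, -1.1764, 0.3444)

θ' = 2.0944 + -1.75·1.0 = 0.3444
R = v/ω = 1.0/-1.75 = -0.5714
x' = 5 + -0.5714·(sin 0.3444 − sin 2.0944) = 5.3019
y' = -2 − -0.5714·(cos 0.3444 − cos 2.0944) = -1.1764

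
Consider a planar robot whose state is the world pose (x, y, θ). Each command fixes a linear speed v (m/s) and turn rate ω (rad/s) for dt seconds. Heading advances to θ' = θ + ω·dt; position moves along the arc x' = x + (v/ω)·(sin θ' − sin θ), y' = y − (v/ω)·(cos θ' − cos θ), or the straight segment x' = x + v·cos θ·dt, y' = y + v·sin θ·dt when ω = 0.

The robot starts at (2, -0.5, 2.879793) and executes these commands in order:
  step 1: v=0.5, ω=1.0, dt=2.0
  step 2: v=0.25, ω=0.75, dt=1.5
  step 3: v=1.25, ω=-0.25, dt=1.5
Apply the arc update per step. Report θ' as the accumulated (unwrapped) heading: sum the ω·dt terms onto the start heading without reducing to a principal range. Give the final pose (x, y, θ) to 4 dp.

(3.2800, -2.1686, 5.6298)

step 1: θ'=4.8798 (R=0.5000) → pose (1.3776, -1.0663, 4.8798)
step 2: θ'=6.0048 (R=0.3333) → pose (1.6147, -1.3312, 6.0048)
step 3: θ'=5.6298 (R=-5.0000) → pose (3.2800, -2.1686, 5.6298)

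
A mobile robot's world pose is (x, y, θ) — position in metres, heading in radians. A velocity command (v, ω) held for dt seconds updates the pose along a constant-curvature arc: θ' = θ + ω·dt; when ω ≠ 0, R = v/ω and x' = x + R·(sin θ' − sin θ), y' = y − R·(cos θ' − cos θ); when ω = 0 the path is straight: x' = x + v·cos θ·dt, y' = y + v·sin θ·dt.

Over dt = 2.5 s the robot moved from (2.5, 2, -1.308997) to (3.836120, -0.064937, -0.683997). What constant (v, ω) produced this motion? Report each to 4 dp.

Δθ = -0.683997 − -1.308997 = 0.625000
ω = Δθ/dt = 0.625000/2.5 = 0.2500
R = −Δy/(cos θ' − cos θ) = 4.0000
v = R·ω = 4.0000·0.2500 = 1.0000

v = 1.0000, ω = 0.2500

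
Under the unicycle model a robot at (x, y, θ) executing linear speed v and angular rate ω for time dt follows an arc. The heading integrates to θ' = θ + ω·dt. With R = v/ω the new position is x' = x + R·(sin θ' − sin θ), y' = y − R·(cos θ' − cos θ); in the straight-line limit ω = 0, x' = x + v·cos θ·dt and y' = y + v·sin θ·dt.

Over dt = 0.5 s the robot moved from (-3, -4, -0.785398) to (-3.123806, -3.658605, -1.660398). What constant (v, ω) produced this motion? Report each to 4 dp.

v = -0.7500, ω = -1.7500

Δθ = -1.660398 − -0.785398 = -0.875000
ω = Δθ/dt = -0.875000/0.5 = -1.7500
R = −Δy/(cos θ' − cos θ) = 0.4286
v = R·ω = 0.4286·-1.7500 = -0.7500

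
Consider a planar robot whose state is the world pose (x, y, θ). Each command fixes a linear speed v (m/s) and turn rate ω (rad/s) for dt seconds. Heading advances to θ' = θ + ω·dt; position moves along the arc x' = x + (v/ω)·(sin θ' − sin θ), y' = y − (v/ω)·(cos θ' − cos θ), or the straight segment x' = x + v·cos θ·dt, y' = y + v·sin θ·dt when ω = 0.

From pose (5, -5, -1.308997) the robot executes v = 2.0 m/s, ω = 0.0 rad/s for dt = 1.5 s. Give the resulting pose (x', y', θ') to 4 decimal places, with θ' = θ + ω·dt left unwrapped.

θ' = -1.3090 + 0.0·1.5 = -1.3090
ω = 0 → straight: x' = 5 + 2.0·cos(-1.3090)·1.5 = 5.7765
y' = -5 + 2.0·sin(-1.3090)·1.5 = -7.8978

(5.7765, -7.8978, -1.3090)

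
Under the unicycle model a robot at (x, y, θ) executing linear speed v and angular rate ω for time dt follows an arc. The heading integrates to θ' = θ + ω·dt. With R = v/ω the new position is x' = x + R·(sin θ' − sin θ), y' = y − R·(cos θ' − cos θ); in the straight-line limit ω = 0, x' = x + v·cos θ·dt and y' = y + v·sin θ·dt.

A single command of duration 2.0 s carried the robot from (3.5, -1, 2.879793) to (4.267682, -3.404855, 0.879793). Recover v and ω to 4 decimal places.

v = -1.5000, ω = -1.0000

Δθ = 0.879793 − 2.879793 = -2.000000
ω = Δθ/dt = -2.000000/2.0 = -1.0000
R = −Δy/(cos θ' − cos θ) = 1.5000
v = R·ω = 1.5000·-1.0000 = -1.5000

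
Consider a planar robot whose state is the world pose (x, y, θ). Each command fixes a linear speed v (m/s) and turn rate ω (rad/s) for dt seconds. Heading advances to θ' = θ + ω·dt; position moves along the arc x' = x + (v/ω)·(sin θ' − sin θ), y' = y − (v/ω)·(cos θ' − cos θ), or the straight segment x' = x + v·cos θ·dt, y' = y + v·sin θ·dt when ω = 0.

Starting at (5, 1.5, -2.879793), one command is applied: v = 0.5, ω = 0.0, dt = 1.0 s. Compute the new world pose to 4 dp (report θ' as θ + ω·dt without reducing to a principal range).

(4.5170, 1.3706, -2.8798)

θ' = -2.8798 + 0.0·1.0 = -2.8798
ω = 0 → straight: x' = 5 + 0.5·cos(-2.8798)·1.0 = 4.5170
y' = 1.5 + 0.5·sin(-2.8798)·1.0 = 1.3706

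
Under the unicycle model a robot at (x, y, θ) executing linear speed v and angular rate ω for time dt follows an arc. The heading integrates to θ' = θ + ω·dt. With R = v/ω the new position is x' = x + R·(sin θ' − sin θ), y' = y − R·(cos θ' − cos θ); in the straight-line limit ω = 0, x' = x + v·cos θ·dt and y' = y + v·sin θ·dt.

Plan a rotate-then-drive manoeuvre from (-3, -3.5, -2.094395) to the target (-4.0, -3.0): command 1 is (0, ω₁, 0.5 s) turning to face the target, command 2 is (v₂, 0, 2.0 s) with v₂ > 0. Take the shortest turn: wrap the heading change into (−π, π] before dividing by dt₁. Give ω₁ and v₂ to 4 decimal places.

ω₁ = -3.0217, v₂ = 0.5590

heading to target = atan2(-3−-3.5, -4−-3) = 2.6779
Δθ = wrap(2.6779 − -2.0944) = -1.5108; ω₁ = Δθ/dt₁ = -3.0217
distance = √((-4−-3)² + (-3−-3.5)²) = 1.1180; v₂ = distance/dt₂ = 0.5590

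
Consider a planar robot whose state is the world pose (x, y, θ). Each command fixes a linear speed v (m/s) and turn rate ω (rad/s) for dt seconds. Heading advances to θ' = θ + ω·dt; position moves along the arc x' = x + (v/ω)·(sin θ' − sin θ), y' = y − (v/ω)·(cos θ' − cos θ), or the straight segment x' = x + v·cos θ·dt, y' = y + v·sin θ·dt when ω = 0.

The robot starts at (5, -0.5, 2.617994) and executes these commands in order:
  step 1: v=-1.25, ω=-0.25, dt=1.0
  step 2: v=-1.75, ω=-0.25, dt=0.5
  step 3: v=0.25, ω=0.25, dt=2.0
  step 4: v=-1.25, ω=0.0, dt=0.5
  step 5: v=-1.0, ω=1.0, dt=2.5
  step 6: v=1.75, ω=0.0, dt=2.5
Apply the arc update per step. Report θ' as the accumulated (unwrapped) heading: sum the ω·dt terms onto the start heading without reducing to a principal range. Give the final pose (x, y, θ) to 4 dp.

(10.2261, -4.1914, 5.2430)

step 1: θ'=2.3680 (R=5.0000) → pose (5.9936, -1.2531, 2.3680)
step 2: θ'=2.2430 (R=7.0000) → pose (6.5798, -1.9020, 2.2430)
step 3: θ'=2.7430 (R=1.0000) → pose (6.1854, -1.6031, 2.7430)
step 4: θ'=2.7430 (straight) → pose (6.7614, -1.8457, 2.7430)
step 5: θ'=5.2430 (R=-1.0000) → pose (8.0121, -0.4180, 5.2430)
step 6: θ'=5.2430 (straight) → pose (10.2261, -4.1914, 5.2430)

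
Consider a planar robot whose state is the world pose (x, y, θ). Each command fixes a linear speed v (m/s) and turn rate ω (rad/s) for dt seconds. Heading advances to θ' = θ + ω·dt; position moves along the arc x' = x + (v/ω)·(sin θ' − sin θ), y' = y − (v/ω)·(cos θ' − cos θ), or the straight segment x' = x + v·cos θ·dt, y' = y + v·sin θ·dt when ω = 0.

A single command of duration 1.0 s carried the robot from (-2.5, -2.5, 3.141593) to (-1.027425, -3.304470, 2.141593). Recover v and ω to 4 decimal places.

v = -1.7500, ω = -1.0000

Δθ = 2.141593 − 3.141593 = -1.000000
ω = Δθ/dt = -1.000000/1.0 = -1.0000
R = Δx/(sin θ' − sin θ) = 1.7500
v = R·ω = 1.7500·-1.0000 = -1.7500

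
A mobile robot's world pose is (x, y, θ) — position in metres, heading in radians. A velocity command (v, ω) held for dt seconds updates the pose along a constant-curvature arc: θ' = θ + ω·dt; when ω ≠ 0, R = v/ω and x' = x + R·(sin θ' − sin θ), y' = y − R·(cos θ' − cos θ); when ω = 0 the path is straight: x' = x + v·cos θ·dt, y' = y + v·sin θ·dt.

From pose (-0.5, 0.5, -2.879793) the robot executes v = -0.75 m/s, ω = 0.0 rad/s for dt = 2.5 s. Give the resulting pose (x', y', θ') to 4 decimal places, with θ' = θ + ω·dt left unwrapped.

(1.3111, 0.9853, -2.8798)

θ' = -2.8798 + 0.0·2.5 = -2.8798
ω = 0 → straight: x' = -0.5 + -0.75·cos(-2.8798)·2.5 = 1.3111
y' = 0.5 + -0.75·sin(-2.8798)·2.5 = 0.9853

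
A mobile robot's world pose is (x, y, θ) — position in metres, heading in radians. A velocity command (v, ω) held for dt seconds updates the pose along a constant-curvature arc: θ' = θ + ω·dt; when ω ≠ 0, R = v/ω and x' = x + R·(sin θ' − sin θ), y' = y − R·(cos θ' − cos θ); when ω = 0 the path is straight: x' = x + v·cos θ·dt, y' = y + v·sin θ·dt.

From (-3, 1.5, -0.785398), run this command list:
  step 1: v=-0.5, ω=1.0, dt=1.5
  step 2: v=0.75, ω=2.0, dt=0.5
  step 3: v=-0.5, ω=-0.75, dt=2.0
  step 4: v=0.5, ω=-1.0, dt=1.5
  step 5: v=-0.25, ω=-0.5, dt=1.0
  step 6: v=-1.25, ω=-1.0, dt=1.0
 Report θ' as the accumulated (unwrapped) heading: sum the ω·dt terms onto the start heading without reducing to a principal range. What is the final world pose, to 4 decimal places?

(-2.7107, 1.9190, -2.7854)

step 1: θ'=0.7146 (R=-0.5000) → pose (-3.6812, 1.5241, 0.7146)
step 2: θ'=1.7146 (R=0.3750) → pose (-3.5558, 1.8611, 1.7146)
step 3: θ'=0.2146 (R=0.6667) → pose (-4.0736, 1.1142, 0.2146)
step 4: θ'=-1.2854 (R=-0.5000) → pose (-3.4874, 0.7664, -1.2854)
step 5: θ'=-1.7854 (R=0.5000) → pose (-3.4961, 1.0137, -1.7854)
step 6: θ'=-2.7854 (R=1.2500) → pose (-2.7107, 1.9190, -2.7854)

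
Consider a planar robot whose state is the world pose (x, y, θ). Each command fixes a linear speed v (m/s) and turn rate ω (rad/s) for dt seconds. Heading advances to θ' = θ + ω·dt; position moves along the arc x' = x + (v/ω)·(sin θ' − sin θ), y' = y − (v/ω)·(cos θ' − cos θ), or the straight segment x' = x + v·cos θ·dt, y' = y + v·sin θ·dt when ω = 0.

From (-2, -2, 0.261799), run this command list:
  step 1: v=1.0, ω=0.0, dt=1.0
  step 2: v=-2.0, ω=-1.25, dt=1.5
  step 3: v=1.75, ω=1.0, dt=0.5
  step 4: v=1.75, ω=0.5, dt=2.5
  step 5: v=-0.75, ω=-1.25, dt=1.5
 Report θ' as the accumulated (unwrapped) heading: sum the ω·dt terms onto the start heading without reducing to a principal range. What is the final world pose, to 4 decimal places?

step 1: θ'=0.2618 (straight) → pose (-1.0341, -1.7412, 0.2618)
step 2: θ'=-1.6132 (R=1.6000) → pose (-3.0467, -0.1279, -1.6132)
step 3: θ'=-1.1132 (R=1.7500) → pose (-2.8683, -0.9752, -1.1132)
step 4: θ'=0.1368 (R=3.5000) → pose (0.7489, -2.8962, 0.1368)
step 5: θ'=-1.7382 (R=0.6000) → pose (0.0755, -2.2019, -1.7382)

(0.0755, -2.2019, -1.7382)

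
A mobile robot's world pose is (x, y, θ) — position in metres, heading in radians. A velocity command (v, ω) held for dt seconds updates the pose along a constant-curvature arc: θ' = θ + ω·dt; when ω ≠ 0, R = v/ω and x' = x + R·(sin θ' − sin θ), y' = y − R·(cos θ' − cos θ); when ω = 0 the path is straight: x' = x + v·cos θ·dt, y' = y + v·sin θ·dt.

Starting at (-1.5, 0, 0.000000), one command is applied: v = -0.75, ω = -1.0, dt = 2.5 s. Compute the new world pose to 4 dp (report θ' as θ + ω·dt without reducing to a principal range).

θ' = 0.0000 + -1.0·2.5 = -2.5000
R = v/ω = -0.75/-1.0 = 0.7500
x' = -1.5 + 0.7500·(sin -2.5000 − sin 0.0000) = -1.9489
y' = 0 − 0.7500·(cos -2.5000 − cos 0.0000) = 1.3509

(-1.9489, 1.3509, -2.5000)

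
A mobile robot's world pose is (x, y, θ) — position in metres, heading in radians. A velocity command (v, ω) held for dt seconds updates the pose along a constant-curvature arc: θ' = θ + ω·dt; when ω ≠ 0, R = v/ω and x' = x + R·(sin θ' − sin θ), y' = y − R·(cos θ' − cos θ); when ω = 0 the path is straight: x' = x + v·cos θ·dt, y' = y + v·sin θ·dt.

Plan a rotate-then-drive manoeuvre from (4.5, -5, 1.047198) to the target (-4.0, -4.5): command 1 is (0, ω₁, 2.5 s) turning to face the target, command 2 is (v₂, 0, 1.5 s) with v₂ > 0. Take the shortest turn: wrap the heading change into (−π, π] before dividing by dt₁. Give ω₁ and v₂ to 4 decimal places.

ω₁ = 0.8143, v₂ = 5.6765

heading to target = atan2(-4.5−-5, -4−4.5) = 3.0828
Δθ = wrap(3.0828 − 1.0472) = 2.0356; ω₁ = Δθ/dt₁ = 0.8143
distance = √((-4−4.5)² + (-4.5−-5)²) = 8.5147; v₂ = distance/dt₂ = 5.6765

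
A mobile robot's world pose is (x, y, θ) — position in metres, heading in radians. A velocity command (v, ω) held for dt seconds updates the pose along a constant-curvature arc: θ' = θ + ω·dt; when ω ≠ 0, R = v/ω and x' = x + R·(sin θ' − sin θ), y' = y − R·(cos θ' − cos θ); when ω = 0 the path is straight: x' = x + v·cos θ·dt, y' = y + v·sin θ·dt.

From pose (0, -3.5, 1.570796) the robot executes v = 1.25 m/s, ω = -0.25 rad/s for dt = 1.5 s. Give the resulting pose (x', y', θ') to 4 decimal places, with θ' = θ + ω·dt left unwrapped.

(0.3475, -1.6686, 1.1958)

θ' = 1.5708 + -0.25·1.5 = 1.1958
R = v/ω = 1.25/-0.25 = -5.0000
x' = 0 + -5.0000·(sin 1.1958 − sin 1.5708) = 0.3475
y' = -3.5 − -5.0000·(cos 1.1958 − cos 1.5708) = -1.6686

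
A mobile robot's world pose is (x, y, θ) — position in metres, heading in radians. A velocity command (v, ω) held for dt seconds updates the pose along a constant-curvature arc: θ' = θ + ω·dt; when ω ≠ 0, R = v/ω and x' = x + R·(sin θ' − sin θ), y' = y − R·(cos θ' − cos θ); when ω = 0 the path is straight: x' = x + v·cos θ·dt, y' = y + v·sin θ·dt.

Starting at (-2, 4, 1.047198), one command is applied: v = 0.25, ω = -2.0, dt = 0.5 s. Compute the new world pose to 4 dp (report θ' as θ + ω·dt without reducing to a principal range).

θ' = 1.0472 + -2.0·0.5 = 0.0472
R = v/ω = 0.25/-2.0 = -0.1250
x' = -2 + -0.1250·(sin 0.0472 − sin 1.0472) = -1.8976
y' = 4 − -0.1250·(cos 0.0472 − cos 1.0472) = 4.0624

(-1.8976, 4.0624, 0.0472)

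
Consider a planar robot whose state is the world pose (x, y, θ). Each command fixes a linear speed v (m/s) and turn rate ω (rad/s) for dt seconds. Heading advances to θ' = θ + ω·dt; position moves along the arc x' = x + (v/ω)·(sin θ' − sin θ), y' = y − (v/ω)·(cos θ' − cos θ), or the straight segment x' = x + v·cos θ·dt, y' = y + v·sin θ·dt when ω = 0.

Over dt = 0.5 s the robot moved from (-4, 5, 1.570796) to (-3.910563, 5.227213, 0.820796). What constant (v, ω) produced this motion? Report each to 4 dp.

v = 0.5000, ω = -1.5000

Δθ = 0.820796 − 1.570796 = -0.750000
ω = Δθ/dt = -0.750000/0.5 = -1.5000
R = −Δy/(cos θ' − cos θ) = -0.3333
v = R·ω = -0.3333·-1.5000 = 0.5000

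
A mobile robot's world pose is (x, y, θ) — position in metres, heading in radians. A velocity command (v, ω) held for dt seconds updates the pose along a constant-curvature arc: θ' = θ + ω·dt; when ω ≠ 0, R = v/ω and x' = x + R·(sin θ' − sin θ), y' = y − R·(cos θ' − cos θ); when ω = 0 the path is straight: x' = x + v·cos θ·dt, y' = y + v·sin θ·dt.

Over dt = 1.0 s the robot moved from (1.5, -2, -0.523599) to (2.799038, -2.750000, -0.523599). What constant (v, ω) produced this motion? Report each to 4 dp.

Δθ = -0.523599 − -0.523599 = 0.000000
ω = Δθ/dt = 0.000000/1.0 = 0.0000
ω = 0 → v = (Δx·cos θ + Δy·sin θ)/dt = 1.5000

v = 1.5000, ω = 0.0000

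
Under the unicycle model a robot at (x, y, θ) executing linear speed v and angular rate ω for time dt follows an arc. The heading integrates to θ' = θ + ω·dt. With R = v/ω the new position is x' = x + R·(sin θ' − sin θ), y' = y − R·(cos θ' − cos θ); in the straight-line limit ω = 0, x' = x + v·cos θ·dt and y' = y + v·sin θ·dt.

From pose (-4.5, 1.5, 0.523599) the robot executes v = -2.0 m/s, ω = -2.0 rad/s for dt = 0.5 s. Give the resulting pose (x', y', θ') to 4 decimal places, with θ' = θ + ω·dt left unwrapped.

θ' = 0.5236 + -2.0·0.5 = -0.4764
R = v/ω = -2.0/-2.0 = 1.0000
x' = -4.5 + 1.0000·(sin -0.4764 − sin 0.5236) = -5.4586
y' = 1.5 − 1.0000·(cos -0.4764 − cos 0.5236) = 1.4774

(-5.4586, 1.4774, -0.4764)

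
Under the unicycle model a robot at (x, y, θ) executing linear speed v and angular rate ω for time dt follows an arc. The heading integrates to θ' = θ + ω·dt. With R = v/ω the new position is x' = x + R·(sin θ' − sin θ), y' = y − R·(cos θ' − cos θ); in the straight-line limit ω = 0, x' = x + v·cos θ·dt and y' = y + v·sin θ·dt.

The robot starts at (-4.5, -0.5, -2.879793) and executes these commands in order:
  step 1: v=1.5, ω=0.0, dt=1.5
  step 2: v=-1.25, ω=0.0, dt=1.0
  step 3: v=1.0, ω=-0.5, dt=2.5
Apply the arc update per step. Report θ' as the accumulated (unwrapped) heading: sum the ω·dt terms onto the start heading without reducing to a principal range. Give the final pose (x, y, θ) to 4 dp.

step 1: θ'=-2.8798 (straight) → pose (-6.6733, -1.0823, -2.8798)
step 2: θ'=-2.8798 (straight) → pose (-5.4659, -0.7588, -2.8798)
step 3: θ'=-4.1298 (R=-2.0000) → pose (-7.6536, 0.0726, -4.1298)

(-7.6536, 0.0726, -4.1298)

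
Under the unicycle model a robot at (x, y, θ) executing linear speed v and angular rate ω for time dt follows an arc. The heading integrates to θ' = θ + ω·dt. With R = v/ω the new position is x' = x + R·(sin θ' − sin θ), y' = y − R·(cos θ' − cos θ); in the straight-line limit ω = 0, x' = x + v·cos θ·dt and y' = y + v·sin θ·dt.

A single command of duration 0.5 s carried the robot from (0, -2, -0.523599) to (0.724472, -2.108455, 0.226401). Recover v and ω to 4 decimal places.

Δθ = 0.226401 − -0.523599 = 0.750000
ω = Δθ/dt = 0.750000/0.5 = 1.5000
R = Δx/(sin θ' − sin θ) = 1.0000
v = R·ω = 1.0000·1.5000 = 1.5000

v = 1.5000, ω = 1.5000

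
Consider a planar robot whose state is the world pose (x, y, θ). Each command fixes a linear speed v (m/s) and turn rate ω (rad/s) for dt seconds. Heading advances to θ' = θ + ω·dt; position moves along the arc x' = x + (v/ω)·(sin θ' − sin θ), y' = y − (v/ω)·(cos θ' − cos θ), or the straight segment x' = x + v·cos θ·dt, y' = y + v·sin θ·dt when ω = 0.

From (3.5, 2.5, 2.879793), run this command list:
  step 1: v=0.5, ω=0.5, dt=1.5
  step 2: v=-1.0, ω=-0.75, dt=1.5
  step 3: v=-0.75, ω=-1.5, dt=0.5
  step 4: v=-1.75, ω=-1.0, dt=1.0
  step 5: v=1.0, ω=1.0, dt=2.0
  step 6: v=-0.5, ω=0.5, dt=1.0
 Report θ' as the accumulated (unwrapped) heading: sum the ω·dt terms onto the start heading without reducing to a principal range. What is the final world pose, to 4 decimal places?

step 1: θ'=3.6298 (R=1.0000) → pose (2.7721, 2.4173, 3.6298)
step 2: θ'=2.5048 (R=1.3333) → pose (4.1904, 2.3117, 2.5048)
step 3: θ'=1.7548 (R=0.5000) → pose (4.3846, 2.0012, 1.7548)
step 4: θ'=0.7548 (R=1.7500) → pose (3.8631, 0.4063, 0.7548)
step 5: θ'=2.7548 (R=1.0000) → pose (3.5552, 2.0608, 2.7548)
step 6: θ'=3.2548 (R=-1.0000) → pose (4.0454, 1.9933, 3.2548)

(4.0454, 1.9933, 3.2548)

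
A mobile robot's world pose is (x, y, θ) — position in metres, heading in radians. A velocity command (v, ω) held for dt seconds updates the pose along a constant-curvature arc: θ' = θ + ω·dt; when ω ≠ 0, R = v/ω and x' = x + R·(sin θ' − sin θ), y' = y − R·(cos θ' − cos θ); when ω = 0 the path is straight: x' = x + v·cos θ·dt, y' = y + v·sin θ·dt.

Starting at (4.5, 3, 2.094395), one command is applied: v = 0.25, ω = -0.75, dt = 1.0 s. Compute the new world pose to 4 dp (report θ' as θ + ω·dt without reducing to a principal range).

(4.4638, 3.2415, 1.3444)

θ' = 2.0944 + -0.75·1.0 = 1.3444
R = v/ω = 0.25/-0.75 = -0.3333
x' = 4.5 + -0.3333·(sin 1.3444 − sin 2.0944) = 4.4638
y' = 3 − -0.3333·(cos 1.3444 − cos 2.0944) = 3.2415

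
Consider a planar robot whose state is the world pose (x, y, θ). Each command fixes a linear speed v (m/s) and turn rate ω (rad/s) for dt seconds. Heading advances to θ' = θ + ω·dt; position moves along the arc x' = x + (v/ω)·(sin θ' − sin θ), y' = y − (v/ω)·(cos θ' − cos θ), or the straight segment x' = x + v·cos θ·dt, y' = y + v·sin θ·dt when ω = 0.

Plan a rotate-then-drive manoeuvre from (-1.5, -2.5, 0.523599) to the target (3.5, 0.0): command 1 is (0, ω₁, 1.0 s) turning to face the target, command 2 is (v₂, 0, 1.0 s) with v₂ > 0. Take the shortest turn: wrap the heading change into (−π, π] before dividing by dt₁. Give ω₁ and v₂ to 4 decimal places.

ω₁ = -0.0600, v₂ = 5.5902

heading to target = atan2(0−-2.5, 3.5−-1.5) = 0.4636
Δθ = wrap(0.4636 − 0.5236) = -0.0600; ω₁ = Δθ/dt₁ = -0.0600
distance = √((3.5−-1.5)² + (0−-2.5)²) = 5.5902; v₂ = distance/dt₂ = 5.5902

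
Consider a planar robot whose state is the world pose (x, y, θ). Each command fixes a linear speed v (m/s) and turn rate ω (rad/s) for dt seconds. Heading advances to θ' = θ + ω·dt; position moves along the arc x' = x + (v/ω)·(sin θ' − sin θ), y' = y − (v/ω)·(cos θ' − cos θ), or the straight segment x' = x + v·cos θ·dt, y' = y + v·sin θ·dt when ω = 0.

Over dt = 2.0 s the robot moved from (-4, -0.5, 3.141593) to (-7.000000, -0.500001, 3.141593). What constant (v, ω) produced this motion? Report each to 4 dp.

Δθ = 3.141593 − 3.141593 = 0.000000
ω = Δθ/dt = 0.000000/2.0 = 0.0000
ω = 0 → v = (Δx·cos θ + Δy·sin θ)/dt = 1.5000

v = 1.5000, ω = 0.0000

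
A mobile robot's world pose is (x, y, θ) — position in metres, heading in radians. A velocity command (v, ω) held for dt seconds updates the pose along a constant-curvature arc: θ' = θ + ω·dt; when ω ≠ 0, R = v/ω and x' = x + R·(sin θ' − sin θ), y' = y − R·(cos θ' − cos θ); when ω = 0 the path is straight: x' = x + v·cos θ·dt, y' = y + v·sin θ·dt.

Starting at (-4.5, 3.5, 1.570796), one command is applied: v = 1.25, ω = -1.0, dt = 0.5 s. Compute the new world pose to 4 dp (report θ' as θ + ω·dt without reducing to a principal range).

θ' = 1.5708 + -1.0·0.5 = 1.0708
R = v/ω = 1.25/-1.0 = -1.2500
x' = -4.5 + -1.2500·(sin 1.0708 − sin 1.5708) = -4.3470
y' = 3.5 − -1.2500·(cos 1.0708 − cos 1.5708) = 4.0993

(-4.3470, 4.0993, 1.0708)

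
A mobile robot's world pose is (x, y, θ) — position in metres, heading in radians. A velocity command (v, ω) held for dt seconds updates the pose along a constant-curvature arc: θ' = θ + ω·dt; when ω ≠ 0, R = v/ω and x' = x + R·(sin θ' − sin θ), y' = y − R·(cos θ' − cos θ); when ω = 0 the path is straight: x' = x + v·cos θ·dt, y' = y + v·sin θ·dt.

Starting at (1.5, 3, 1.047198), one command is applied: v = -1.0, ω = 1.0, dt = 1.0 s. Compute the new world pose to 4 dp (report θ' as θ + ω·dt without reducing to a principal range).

(1.4774, 2.0414, 2.0472)

θ' = 1.0472 + 1.0·1.0 = 2.0472
R = v/ω = -1.0/1.0 = -1.0000
x' = 1.5 + -1.0000·(sin 2.0472 − sin 1.0472) = 1.4774
y' = 3 − -1.0000·(cos 2.0472 − cos 1.0472) = 2.0414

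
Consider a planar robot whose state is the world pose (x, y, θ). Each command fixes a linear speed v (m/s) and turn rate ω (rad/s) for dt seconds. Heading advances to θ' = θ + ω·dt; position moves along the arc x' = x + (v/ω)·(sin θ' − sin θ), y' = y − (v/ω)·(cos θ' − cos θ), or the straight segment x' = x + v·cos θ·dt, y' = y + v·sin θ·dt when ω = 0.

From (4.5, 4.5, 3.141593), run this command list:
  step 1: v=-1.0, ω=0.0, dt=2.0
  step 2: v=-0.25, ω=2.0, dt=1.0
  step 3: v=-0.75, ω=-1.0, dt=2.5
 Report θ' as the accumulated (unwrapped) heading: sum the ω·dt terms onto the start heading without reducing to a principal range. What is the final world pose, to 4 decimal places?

step 1: θ'=3.1416 (straight) → pose (6.5000, 4.5000, 3.1416)
step 2: θ'=5.1416 (R=-0.1250) → pose (6.6137, 4.6770, 5.1416)
step 3: θ'=2.6416 (R=0.7500) → pose (7.6552, 5.6473, 2.6416)

(7.6552, 5.6473, 2.6416)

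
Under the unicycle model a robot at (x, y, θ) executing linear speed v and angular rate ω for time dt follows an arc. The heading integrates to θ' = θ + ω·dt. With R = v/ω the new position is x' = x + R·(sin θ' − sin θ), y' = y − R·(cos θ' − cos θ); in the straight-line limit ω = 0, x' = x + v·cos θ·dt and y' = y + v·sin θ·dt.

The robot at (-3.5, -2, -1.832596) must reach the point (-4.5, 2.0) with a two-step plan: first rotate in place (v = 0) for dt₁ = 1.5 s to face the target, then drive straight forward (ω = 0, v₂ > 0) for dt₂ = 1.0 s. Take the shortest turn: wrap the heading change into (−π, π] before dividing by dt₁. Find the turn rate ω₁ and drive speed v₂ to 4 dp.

heading to target = atan2(2−-2, -4.5−-3.5) = 1.8158
Δθ = wrap(1.8158 − -1.8326) = -2.6348; ω₁ = Δθ/dt₁ = -1.7565
distance = √((-4.5−-3.5)² + (2−-2)²) = 4.1231; v₂ = distance/dt₂ = 4.1231

ω₁ = -1.7565, v₂ = 4.1231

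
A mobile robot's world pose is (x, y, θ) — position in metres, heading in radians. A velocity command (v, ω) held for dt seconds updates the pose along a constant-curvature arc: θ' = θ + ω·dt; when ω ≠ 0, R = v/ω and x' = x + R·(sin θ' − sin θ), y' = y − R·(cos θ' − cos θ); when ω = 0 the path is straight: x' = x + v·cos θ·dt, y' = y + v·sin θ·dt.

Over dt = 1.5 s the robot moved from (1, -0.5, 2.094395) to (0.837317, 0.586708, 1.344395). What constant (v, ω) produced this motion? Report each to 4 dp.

v = 0.7500, ω = -0.5000

Δθ = 1.344395 − 2.094395 = -0.750000
ω = Δθ/dt = -0.750000/1.5 = -0.5000
R = −Δy/(cos θ' − cos θ) = -1.5000
v = R·ω = -1.5000·-0.5000 = 0.7500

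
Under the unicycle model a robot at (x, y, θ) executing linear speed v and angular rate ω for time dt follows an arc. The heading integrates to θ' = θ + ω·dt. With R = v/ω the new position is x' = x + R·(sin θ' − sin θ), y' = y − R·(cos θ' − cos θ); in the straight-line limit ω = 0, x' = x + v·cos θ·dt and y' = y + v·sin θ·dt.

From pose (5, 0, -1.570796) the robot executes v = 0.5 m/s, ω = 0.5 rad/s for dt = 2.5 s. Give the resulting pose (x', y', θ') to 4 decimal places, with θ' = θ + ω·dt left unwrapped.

(5.6847, -0.9490, -0.3208)

θ' = -1.5708 + 0.5·2.5 = -0.3208
R = v/ω = 0.5/0.5 = 1.0000
x' = 5 + 1.0000·(sin -0.3208 − sin -1.5708) = 5.6847
y' = 0 − 1.0000·(cos -0.3208 − cos -1.5708) = -0.9490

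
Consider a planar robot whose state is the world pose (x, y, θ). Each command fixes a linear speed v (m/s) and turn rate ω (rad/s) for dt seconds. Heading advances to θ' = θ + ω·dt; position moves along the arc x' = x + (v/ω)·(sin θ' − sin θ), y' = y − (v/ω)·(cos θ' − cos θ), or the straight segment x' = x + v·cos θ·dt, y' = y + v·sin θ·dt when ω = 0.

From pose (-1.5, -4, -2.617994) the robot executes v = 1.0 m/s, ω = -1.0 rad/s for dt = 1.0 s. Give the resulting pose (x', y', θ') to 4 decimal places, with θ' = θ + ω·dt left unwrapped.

θ' = -2.6180 + -1.0·1.0 = -3.6180
R = v/ω = 1.0/-1.0 = -1.0000
x' = -1.5 + -1.0000·(sin -3.6180 − sin -2.6180) = -2.4586
y' = -4 − -1.0000·(cos -3.6180 − cos -2.6180) = -4.0226

(-2.4586, -4.0226, -3.6180)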